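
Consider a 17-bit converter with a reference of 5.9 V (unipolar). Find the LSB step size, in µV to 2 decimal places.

45.01 µV

Full-scale span = 5.9 V.
LSB = 5.9 / 2^17 = 5.9 / 131072 = 4.50134e-05 V = 45.01 µV.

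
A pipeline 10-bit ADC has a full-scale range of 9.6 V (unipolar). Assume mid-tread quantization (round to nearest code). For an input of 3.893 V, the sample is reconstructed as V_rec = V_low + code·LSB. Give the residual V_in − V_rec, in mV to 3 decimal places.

LSB = 9.6/2^10 = 9.375 mV.
(3.893 − 0)/0.009375 = 415.2533; round gives code 415.
V_rec = 0 + 415·0.009375 = 3.890625 V.
Error = 3.893 − 3.890625 = 0.002375 V = 2.375 mV.

2.375 mV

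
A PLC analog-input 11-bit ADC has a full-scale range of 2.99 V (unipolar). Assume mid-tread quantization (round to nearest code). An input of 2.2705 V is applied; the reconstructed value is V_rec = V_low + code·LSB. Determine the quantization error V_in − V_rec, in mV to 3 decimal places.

LSB = 2.99/2^11 = 1.460 mV.
Scaled input = 1555.1786 LSBs, so code = 1555.
Reconstructed: 2.2702393 V.
V_in − V_rec = 0.000260742 V = 0.261 mV.

0.261 mV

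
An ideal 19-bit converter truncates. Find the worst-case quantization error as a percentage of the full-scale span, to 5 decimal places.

Truncating → worst-case error = 1 LSB = V_FS/2^19, so 100/524288 = 0.000190735 % of full scale.

0.00019 %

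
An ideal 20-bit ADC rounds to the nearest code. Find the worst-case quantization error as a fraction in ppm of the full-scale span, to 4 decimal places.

0.4768 ppm

Rounding → worst-case error = ½ LSB = V_FS/2^21, so 1e+06/2097152 = 0.476837 ppm of full scale.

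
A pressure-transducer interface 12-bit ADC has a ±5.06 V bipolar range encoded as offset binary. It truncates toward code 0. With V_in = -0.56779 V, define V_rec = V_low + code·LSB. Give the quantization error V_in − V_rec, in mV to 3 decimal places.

0.472 mV

Step size: 10.12 V ÷ 2^12 = 2.471 mV.
Scaled input = 1818.1909 LSBs, so code = 1818.
Code 1818 maps back to (−5.06) + 1818×0.0024707 V = -0.56826172 V.
Error = -0.56779 − (−0.56826172) = 0.000471719 V = 0.472 mV.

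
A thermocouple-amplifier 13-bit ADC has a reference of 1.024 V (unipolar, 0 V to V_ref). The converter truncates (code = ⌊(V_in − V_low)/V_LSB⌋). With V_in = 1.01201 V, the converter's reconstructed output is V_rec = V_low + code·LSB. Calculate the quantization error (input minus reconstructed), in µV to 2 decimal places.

LSB = 1.024/2^13 = 125.00 µV.
Scaled input = 8096.0800 LSBs, so code = 8096.
Reconstructed: 1.012 V.
V_in − V_rec = 1e-05 V = 10.00 µV.

10.00 µV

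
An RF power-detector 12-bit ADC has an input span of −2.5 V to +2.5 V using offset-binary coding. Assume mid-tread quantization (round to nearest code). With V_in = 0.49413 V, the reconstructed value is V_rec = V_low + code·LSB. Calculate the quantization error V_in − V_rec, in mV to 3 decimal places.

-0.255 mV

LSB = 5/2^12 = 1.221 mV.
(0.49413 − (−2.5))/0.0012207 = 2452.7913; round gives code 2453.
Code 2453 maps back to (−2.5) + 2453×0.0012207 V = 0.49438477 V.
V_in − V_rec = -0.000254766 V = -0.255 mV.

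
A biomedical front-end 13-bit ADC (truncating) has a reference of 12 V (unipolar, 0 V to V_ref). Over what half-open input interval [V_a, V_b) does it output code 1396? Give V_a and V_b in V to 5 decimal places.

LSB = 12/2^13 = 1.465 mV.
V_a = V_low + 1396·LSB = 2.04492 V; V_b = V_low + 1397·LSB = 2.04639 V.

[2.04492 V, 2.04639 V)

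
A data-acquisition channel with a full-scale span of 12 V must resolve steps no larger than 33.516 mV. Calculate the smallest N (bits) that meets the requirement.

9 bits

Number of steps required ≥ 12 V / 33.516 mV = 358.04.
Need 2^N ≥ 358.04; 2^8 = 256, 2^9 = 512.
Minimum N = 9.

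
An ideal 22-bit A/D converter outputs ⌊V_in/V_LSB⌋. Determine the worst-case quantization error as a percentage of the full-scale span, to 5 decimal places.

0.00002 %

Truncating → worst-case error = 1 LSB = V_FS/2^22, so 100/4194304 = 2.38419e-05 % of full scale.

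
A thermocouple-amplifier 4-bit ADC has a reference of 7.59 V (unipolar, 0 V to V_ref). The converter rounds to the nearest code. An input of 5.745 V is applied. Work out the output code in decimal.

With 16 levels over 7.59 V, one step is 474.375 mV.
(V_in − V_low)/LSB = (5.745 − 0) / 0.474375 = 12.111.
Round → code 12.

code 12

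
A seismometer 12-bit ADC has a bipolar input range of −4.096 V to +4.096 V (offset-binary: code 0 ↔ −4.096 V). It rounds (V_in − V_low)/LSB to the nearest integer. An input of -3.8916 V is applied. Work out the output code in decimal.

LSB = 8.192 V / 4096 = 2.000 mV.
(-3.8916 − (−4.096)) / 0.002 = 102.200 LSBs.
So the output code is 102.

code 102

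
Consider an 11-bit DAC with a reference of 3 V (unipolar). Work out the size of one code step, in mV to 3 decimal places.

1.465 mV

Full-scale span = 3 V.
LSB = 3 / 2^11 = 3 / 2048 = 0.00146484 V = 1.465 mV.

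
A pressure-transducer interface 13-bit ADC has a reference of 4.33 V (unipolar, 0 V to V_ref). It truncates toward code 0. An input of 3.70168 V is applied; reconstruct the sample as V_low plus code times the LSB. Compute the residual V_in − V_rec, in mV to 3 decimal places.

0.143 mV

Step size: 4.33 V ÷ 2^13 = 0.529 mV.
Scaled input = 7003.2708 LSBs, so code = 7003.
Reconstructed: 3.7015369 V.
Error = 3.70168 − 3.7015369 = 0.000143135 V = 0.143 mV.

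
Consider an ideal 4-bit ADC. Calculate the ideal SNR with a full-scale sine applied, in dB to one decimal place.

SNR ≈ 6.02·N + 1.76 dB = 6.02·4 + 1.76 = 25.84 dB.

25.8 dB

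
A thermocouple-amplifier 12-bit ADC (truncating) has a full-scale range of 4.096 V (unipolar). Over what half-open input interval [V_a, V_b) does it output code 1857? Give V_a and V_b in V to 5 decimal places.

[1.85700 V, 1.85800 V)

LSB = 4.096/2^12 = 1.000 mV.
V_a = V_low + 1857·LSB = 1.857 V; V_b = V_low + 1858·LSB = 1.858 V.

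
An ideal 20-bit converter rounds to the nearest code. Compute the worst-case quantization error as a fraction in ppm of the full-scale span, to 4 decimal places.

0.4768 ppm

Rounding → worst-case error = ½ LSB = V_FS/2^21, so 1e+06/2097152 = 0.476837 ppm of full scale.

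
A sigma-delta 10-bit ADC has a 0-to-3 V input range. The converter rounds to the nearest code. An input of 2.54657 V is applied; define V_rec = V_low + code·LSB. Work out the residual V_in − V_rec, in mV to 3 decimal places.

0.672 mV

One LSB is 3 V / 1024 = 2.930 mV.
(2.54657 − 0)/0.00292969 = 869.2292; round gives code 869.
Code 869 maps back to 0 + 869×0.00292969 V = 2.5458984 V.
Difference: 0.000671562 V → 0.672 mV.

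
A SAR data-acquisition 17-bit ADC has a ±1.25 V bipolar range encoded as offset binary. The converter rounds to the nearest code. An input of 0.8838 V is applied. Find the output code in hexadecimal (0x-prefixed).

Full-scale span = 2.5 V; LSB = 2.5/2^17 = 19.07 µV.
(0.8838 − (−1.25)) / 1.90735e-05 = 111872.573 LSBs.
round(111872.573) = 111873.
In hexadecimal (0x-prefixed): 0x1B501.

code 0x1B501 (decimal 111873)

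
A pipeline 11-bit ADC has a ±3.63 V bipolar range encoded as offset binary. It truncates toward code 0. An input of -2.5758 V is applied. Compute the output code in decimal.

code 297

With 2048 levels over 7.26 V, one step is 3.545 mV.
(-2.5758 − (−3.63)) / 0.00354492 = 297.383 LSBs.
So the output code is 297.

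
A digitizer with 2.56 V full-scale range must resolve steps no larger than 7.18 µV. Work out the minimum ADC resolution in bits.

19 bits

Number of steps required ≥ 2.56 V / 7.18 µV = 356545.96.
Need 2^N ≥ 356545.96; 2^18 = 262144, 2^19 = 524288.
Minimum N = 19.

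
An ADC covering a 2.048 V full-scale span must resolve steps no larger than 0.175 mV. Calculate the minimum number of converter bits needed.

14 bits

Number of steps required ≥ 2.048 V / 0.175 mV = 11702.86.
Need 2^N ≥ 11702.86; 2^13 = 8192, 2^14 = 16384.
Minimum N = 14.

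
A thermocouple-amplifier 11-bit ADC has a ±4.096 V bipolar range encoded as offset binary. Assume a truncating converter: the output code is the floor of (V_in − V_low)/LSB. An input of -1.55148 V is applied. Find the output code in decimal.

With 2048 levels over 8.192 V, one step is 4.000 mV.
Input sits at 636.130 steps above V_low.
So the output code is 636.

code 636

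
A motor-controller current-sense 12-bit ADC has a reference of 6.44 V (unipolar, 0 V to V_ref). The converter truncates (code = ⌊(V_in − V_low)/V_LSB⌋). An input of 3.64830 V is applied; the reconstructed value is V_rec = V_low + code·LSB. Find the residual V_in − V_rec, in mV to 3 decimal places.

0.644 mV

Step size: 6.44 V ÷ 2^12 = 1.572 mV.
Scaled input = 2320.4094 LSBs, so code = 2320.
Reconstructed: 3.6476562 V.
V_in − V_rec = 0.00064375 V = 0.644 mV.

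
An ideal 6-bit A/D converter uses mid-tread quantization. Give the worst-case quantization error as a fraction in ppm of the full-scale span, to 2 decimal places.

Rounding → worst-case error = ½ LSB = V_FS/2^7, so 1e+06/128 = 7812.5 ppm of full scale.

7812.50 ppm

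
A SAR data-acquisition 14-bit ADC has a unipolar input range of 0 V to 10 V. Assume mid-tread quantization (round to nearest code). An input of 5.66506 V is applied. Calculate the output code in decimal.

code 9282

With 16384 levels over 10 V, one step is 0.610 mV.
(V_in − V_low)/LSB = (5.66506 − 0) / 0.000610352 = 9281.634.
Round → code 9282.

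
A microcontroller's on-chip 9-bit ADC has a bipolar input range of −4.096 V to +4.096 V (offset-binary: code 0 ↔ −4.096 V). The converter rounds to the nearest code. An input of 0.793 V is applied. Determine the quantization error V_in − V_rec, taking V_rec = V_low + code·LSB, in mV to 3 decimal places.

LSB = 8.192/2^9 = 16.000 mV.
Scaled input = 305.5625 LSBs, so code = 306.
Reconstructed: 0.8 V.
V_in − V_rec = -0.007 V = -7.000 mV.

-7.000 mV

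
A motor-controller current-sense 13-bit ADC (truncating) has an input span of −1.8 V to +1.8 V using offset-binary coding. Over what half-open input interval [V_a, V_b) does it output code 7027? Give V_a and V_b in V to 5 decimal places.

[1.28804 V, 1.28848 V)

LSB = 3.6/2^13 = 439.45 µV.
V_a = V_low + 7027·LSB = 1.28804 V; V_b = V_low + 7028·LSB = 1.28848 V.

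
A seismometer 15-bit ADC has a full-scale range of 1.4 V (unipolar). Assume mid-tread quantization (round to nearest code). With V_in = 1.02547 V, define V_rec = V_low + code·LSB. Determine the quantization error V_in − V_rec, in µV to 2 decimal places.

-6.07 µV

LSB = 1.4/2^15 = 42.72 µV.
(V_in − V_low)/LSB = (1.02547 − 0)/4.27246e-05 = 24001.8578 → code 24002 (round).
V_rec = 0 + 24002·4.27246e-05 = 1.0254761 V.
Error = 1.02547 − 1.0254761 = -6.07422e-06 V = -6.07 µV.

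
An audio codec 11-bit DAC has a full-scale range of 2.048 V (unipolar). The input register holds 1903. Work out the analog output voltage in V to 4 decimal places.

LSB = 2.048 V / 2^11 = 1.000 mV.
V_out = 0 + 1903 × 0.001 V = 1.903 V.

1.9030 V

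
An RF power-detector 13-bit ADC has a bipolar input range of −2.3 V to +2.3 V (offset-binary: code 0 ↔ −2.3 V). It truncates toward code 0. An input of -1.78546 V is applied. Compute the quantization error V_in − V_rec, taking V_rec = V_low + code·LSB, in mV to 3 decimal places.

LSB = 4.6/2^13 = 0.562 mV.
Scaled input = 916.3286 LSBs, so code = 916.
Code 916 maps back to (−2.3) + 916×0.000561523 V = -1.7856445 V.
Error = -1.78546 − (−1.7856445) = 0.000184531 V = 0.185 mV.

0.185 mV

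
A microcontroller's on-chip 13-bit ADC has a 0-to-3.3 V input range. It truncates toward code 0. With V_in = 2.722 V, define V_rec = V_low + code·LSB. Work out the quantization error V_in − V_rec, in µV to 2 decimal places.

Step size: 3.3 V ÷ 2^13 = 402.83 µV.
(2.722 − 0)/0.000402832 = 6757.1588; ⌊·⌋ gives code 6757.
Code 6757 maps back to 0 + 6757×0.000402832 V = 2.721936 V.
Difference: 6.39648e-05 V → 63.96 µV.

63.96 µV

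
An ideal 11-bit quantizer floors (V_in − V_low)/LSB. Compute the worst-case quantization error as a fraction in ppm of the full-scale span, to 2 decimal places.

Truncating → worst-case error = 1 LSB = V_FS/2^11, so 1e+06/2048 = 488.281 ppm of full scale.

488.28 ppm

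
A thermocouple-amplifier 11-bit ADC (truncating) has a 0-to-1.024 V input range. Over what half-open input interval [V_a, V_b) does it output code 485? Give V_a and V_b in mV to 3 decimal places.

[242.500 mV, 243.000 mV)

LSB = 1.024/2^11 = 0.500 mV.
V_a = V_low + 485·LSB = 0.2425 V; V_b = V_low + 486·LSB = 0.243 V.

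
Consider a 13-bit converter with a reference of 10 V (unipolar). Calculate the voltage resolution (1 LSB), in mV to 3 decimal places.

1.221 mV

Full-scale span = 10 V.
LSB = 10 / 2^13 = 10 / 8192 = 0.0012207 V = 1.221 mV.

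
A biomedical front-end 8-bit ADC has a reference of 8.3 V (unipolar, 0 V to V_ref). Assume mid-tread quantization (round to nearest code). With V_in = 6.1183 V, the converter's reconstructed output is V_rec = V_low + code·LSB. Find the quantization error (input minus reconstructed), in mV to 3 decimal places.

-9.434 mV

Step size: 8.3 V ÷ 2^8 = 32.422 mV.
Scaled input = 188.7090 LSBs, so code = 189.
V_rec = 0 + 189·0.0324219 = 6.1277344 V.
V_in − V_rec = -0.00943438 V = -9.434 mV.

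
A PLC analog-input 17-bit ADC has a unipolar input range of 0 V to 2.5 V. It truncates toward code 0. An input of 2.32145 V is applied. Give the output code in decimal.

Full-scale span = 2.5 V; LSB = 2.5/2^17 = 19.07 µV.
Input sits at 121710.838 steps above V_low.
⌊·⌋(121710.838) = 121710.

code 121710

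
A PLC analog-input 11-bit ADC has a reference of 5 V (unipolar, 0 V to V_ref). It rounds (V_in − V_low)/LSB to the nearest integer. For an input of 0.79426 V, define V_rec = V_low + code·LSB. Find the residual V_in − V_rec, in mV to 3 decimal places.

One LSB is 5 V / 2048 = 2.441 mV.
(0.79426 − 0)/0.00244141 = 325.3289; round gives code 325.
Reconstructed: 0.79345703 V.
Difference: 0.000802969 V → 0.803 mV.

0.803 mV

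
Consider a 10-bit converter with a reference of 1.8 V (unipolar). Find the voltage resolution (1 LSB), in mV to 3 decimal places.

1.758 mV

Full-scale span = 1.8 V.
LSB = 1.8 / 2^10 = 1.8 / 1024 = 0.00175781 V = 1.758 mV.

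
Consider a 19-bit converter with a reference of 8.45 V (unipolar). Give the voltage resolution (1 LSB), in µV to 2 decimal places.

Full-scale span = 8.45 V.
LSB = 8.45 / 2^19 = 8.45 / 524288 = 1.61171e-05 V = 16.12 µV.

16.12 µV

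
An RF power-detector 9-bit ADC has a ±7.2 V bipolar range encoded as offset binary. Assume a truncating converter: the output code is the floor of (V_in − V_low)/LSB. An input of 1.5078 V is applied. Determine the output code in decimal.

code 309

LSB = 14.4 V / 512 = 28.125 mV.
Input sits at 309.611 steps above V_low.
So the output code is 309.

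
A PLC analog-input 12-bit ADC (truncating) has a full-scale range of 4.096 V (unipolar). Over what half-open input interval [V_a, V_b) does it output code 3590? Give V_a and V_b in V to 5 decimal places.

LSB = 4.096/2^12 = 1.000 mV.
V_a = V_low + 3590·LSB = 3.59 V; V_b = V_low + 3591·LSB = 3.591 V.

[3.59000 V, 3.59100 V)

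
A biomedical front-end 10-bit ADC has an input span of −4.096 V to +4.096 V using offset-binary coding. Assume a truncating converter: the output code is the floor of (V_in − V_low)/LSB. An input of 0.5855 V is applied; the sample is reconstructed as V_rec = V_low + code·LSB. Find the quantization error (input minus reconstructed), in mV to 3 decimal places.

One LSB is 8.192 V / 1024 = 8.000 mV.
(V_in − V_low)/LSB = (0.5855 − (−4.096))/0.008 = 585.1875 → code 585 (floor).
Reconstructed: 0.584 V.
V_in − V_rec = 0.0015 V = 1.500 mV.

1.500 mV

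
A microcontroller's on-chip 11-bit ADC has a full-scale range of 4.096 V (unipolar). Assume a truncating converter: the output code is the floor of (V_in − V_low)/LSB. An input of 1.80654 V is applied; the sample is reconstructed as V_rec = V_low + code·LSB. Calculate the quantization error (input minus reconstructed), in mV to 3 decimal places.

0.540 mV

LSB = 4.096/2^11 = 2.000 mV.
Scaled input = 903.2700 LSBs, so code = 903.
V_rec = 0 + 903·0.002 = 1.806 V.
Difference: 0.00054 V → 0.540 mV.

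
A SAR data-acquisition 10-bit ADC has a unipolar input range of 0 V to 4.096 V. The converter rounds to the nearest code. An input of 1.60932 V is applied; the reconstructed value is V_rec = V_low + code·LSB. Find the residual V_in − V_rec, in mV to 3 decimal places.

Step size: 4.096 V ÷ 2^10 = 4.000 mV.
(1.60932 − 0)/0.004 = 402.3300; round gives code 402.
V_rec = 0 + 402·0.004 = 1.608 V.
V_in − V_rec = 0.00132 V = 1.320 mV.

1.320 mV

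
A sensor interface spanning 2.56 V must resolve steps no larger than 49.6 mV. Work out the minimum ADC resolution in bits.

Number of steps required ≥ 2.56 V / 49.6 mV = 51.61.
Need 2^N ≥ 51.61; 2^5 = 32, 2^6 = 64.
Minimum N = 6.

6 bits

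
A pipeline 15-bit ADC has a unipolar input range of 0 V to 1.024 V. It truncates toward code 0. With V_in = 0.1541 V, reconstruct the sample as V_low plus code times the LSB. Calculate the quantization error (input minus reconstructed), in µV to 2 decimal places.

One LSB is 1.024 V / 32768 = 31.25 µV.
(V_in − V_low)/LSB = (0.1541 − 0)/3.125e-05 = 4931.2000 → code 4931 (floor).
Code 4931 maps back to 0 + 4931×3.125e-05 V = 0.15409375 V.
Error = 0.1541 − 0.15409375 = 6.25e-06 V = 6.25 µV.

6.25 µV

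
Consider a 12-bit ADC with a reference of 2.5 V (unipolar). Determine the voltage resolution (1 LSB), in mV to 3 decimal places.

0.610 mV

Full-scale span = 2.5 V.
LSB = 2.5 / 2^12 = 2.5 / 4096 = 0.000610352 V = 0.610 mV.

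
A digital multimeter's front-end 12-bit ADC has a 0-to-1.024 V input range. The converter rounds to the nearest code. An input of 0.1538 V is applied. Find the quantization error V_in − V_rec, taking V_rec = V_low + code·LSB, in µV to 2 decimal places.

LSB = 1.024/2^12 = 250.00 µV.
Scaled input = 615.2000 LSBs, so code = 615.
Code 615 maps back to 0 + 615×0.00025 V = 0.15375 V.
Difference: 5e-05 V → 50.00 µV.

50.00 µV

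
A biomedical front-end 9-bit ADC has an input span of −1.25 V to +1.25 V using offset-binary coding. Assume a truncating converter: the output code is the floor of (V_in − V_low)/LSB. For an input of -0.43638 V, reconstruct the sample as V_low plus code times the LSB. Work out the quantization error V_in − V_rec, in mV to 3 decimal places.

One LSB is 2.5 V / 512 = 4.883 mV.
(V_in − V_low)/LSB = (-0.43638 − (−1.25))/0.00488281 = 166.6294 → code 166 (floor).
Code 166 maps back to (−1.25) + 166×0.00488281 V = -0.43945312 V.
V_in − V_rec = 0.00307312 V = 3.073 mV.

3.073 mV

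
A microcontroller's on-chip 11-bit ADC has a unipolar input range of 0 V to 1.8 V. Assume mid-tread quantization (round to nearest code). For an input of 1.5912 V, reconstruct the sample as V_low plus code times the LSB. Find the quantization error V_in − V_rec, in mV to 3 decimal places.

Step size: 1.8 V ÷ 2^11 = 0.879 mV.
(1.5912 − 0)/0.000878906 = 1810.4320; round gives code 1810.
V_rec = 0 + 1810·0.000878906 = 1.5908203 V.
V_in − V_rec = 0.000379687 V = 0.380 mV.

0.380 mV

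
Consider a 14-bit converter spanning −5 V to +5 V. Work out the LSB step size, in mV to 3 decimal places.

Full-scale span = 10 V.
LSB = 10 / 2^14 = 10 / 16384 = 0.000610352 V = 0.610 mV.

0.610 mV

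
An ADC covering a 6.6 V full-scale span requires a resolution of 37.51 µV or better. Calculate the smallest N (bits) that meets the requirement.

Number of steps required ≥ 6.6 V / 37.51 µV = 175953.08.
Need 2^N ≥ 175953.08; 2^17 = 131072, 2^18 = 262144.
Minimum N = 18.

18 bits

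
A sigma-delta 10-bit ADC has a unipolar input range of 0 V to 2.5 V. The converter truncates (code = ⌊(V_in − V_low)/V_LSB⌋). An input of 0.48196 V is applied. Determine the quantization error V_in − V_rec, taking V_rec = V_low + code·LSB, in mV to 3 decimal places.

One LSB is 2.5 V / 1024 = 2.441 mV.
(0.48196 − 0)/0.00244141 = 197.4108; ⌊·⌋ gives code 197.
Reconstructed: 0.48095703 V.
V_in − V_rec = 0.00100297 V = 1.003 mV.

1.003 mV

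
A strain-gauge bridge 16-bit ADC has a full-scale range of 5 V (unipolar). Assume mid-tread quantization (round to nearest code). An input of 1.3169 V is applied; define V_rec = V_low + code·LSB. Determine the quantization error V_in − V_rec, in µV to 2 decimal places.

-9.79 µV

LSB = 5/2^16 = 76.29 µV.
(V_in − V_low)/LSB = (1.3169 − 0)/7.62939e-05 = 17260.8717 → code 17261 (round).
V_rec = 0 + 17261·7.62939e-05 = 1.3169098 V.
Error = 1.3169 − 1.3169098 = -9.79004e-06 V = -9.79 µV.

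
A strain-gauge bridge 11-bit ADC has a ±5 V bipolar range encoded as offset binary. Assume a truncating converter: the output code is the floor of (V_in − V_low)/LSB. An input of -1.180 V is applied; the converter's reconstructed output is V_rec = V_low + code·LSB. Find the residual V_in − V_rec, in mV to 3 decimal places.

1.641 mV

Step size: 10 V ÷ 2^11 = 4.883 mV.
(-1.180 − (−5))/0.00488281 = 782.3360; ⌊·⌋ gives code 782.
Code 782 maps back to (−5) + 782×0.00488281 V = -1.1816406 V.
Error = -1.180 − (−1.1816406) = 0.00164062 V = 1.641 mV.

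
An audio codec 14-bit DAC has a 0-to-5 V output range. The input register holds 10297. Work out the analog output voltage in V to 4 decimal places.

LSB = 5 V / 2^14 = 305.18 µV.
V_out = 0 + 10297 × 0.000305176 V = 3.1424 V.

3.1424 V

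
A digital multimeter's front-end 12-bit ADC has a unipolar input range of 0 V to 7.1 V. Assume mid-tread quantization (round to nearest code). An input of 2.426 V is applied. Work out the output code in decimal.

Full-scale span = 7.1 V; LSB = 7.1/2^12 = 1.733 mV.
Input sits at 1399.563 steps above V_low.
Round → code 1400.

code 1400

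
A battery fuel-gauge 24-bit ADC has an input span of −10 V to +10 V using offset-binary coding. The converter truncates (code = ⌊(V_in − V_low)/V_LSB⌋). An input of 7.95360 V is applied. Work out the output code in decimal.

LSB = 20 V / 16777216 = 1.19 µV.
(V_in − V_low)/LSB = (7.95360 − (−10)) / 1.19209e-06 = 15060571.259.
Floor → code 15060571.

code 15060571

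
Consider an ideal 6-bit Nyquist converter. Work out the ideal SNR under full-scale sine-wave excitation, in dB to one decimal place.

SNR ≈ 6.02·N + 1.76 dB = 6.02·6 + 1.76 = 37.88 dB.

37.9 dB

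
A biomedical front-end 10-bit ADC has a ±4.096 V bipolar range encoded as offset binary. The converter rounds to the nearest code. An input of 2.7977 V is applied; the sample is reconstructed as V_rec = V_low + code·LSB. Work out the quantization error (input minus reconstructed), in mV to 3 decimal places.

LSB = 8.192/2^10 = 8.000 mV.
(V_in − V_low)/LSB = (2.7977 − (−4.096))/0.008 = 861.7125 → code 862 (round).
Reconstructed: 2.8 V.
Difference: -0.0023 V → -2.300 mV.

-2.300 mV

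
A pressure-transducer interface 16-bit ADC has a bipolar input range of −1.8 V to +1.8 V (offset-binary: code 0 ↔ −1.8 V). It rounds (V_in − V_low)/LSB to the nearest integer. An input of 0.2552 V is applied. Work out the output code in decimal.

code 37414

With 65536 levels over 3.6 V, one step is 54.93 µV.
(0.2552 − (−1.8)) / 5.49316e-05 = 37413.774 LSBs.
Round → code 37414.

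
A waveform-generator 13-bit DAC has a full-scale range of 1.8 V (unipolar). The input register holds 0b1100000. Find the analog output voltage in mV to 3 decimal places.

21.094 mV

LSB = 1.8 V / 2^13 = 219.73 µV.
Code 0b1100000 = 96 decimal.
V_out = 0 + 96 × 0.000219727 V = 0.0210938 V.
= 21.094 mV.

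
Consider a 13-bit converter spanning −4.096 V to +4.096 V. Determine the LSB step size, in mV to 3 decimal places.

1.000 mV

Full-scale span = 8.192 V.
LSB = 8.192 / 2^13 = 8.192 / 8192 = 0.001 V = 1.000 mV.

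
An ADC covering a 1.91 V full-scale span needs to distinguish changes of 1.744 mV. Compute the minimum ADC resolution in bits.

Number of steps required ≥ 1.91 V / 1.744 mV = 1095.18.
Need 2^N ≥ 1095.18; 2^10 = 1024, 2^11 = 2048.
Minimum N = 11.

11 bits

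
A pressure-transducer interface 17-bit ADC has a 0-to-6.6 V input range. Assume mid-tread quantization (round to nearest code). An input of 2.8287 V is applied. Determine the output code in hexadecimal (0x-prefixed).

Full-scale span = 6.6 V; LSB = 6.6/2^17 = 50.35 µV.
(V_in − V_low)/LSB = (2.8287 − 0) / 5.0354e-05 = 56176.268.
round(56176.268) = 56176.
In hexadecimal (0x-prefixed): 0xDB70.

code 0xDB70 (decimal 56176)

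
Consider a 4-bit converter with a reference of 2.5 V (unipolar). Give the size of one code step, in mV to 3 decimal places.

Full-scale span = 2.5 V.
LSB = 2.5 / 2^4 = 2.5 / 16 = 0.15625 V = 156.250 mV.

156.250 mV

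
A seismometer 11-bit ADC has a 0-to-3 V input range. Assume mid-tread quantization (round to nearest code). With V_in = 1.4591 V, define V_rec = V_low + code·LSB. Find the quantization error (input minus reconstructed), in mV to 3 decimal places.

Step size: 3 V ÷ 2^11 = 1.465 mV.
(V_in − V_low)/LSB = (1.4591 − 0)/0.00146484 = 996.0789 → code 996 (round).
Reconstructed: 1.4589844 V.
Difference: 0.000115625 V → 0.116 mV.

0.116 mV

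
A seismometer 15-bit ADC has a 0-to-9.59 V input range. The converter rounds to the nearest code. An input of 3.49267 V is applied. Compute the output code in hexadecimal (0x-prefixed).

Full-scale span = 9.59 V; LSB = 9.59/2^15 = 292.66 µV.
Input sits at 11934.078 steps above V_low.
So the output code is 11934.
In hexadecimal (0x-prefixed): 0x2E9E.

code 0x2E9E (decimal 11934)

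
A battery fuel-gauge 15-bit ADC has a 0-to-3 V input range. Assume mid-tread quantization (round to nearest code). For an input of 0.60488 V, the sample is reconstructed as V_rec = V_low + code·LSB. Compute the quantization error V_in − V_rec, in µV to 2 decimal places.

-8.92 µV

Step size: 3 V ÷ 2^15 = 91.55 µV.
Scaled input = 6606.9026 LSBs, so code = 6607.
V_rec = 0 + 6607·9.15527e-05 = 0.60488892 V.
Difference: -8.91602e-06 V → -8.92 µV.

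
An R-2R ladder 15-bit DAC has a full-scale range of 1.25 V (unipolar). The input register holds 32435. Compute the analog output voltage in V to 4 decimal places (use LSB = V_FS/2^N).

LSB = 1.25 V / 2^15 = 38.15 µV.
V_out = 0 + 32435 × 3.8147e-05 V = 1.2373 V.

1.2373 V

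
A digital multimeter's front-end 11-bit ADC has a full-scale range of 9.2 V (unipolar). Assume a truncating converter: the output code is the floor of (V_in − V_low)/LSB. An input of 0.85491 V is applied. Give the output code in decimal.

LSB = 9.2 V / 2048 = 4.492 mV.
Input sits at 190.310 steps above V_low.
Floor → code 190.

code 190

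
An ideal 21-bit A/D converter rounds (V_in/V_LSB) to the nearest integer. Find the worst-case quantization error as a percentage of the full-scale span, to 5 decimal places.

Rounding → worst-case error = ½ LSB = V_FS/2^22, so 100/4194304 = 2.38419e-05 % of full scale.

0.00002 %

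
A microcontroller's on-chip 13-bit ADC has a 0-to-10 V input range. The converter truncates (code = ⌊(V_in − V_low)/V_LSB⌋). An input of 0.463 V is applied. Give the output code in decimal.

code 379

Full-scale span = 10 V; LSB = 10/2^13 = 1.221 mV.
(V_in − V_low)/LSB = (0.463 − 0) / 0.0012207 = 379.290.
⌊·⌋(379.290) = 379.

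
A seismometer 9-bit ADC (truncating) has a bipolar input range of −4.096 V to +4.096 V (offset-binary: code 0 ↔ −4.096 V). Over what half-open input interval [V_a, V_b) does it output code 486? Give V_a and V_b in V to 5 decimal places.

LSB = 8.192/2^9 = 16.000 mV.
V_a = V_low + 486·LSB = 3.68 V; V_b = V_low + 487·LSB = 3.696 V.

[3.68000 V, 3.69600 V)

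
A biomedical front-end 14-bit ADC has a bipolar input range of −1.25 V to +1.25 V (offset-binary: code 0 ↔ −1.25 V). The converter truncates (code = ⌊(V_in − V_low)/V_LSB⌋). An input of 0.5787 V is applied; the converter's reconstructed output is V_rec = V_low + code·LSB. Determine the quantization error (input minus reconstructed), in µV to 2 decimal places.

One LSB is 2.5 V / 16384 = 152.59 µV.
(0.5787 − (−1.25))/0.000152588 = 11984.5683; ⌊·⌋ gives code 11984.
Code 11984 maps back to (−1.25) + 11984×0.000152588 V = 0.57861328 V.
V_in − V_rec = 8.67188e-05 V = 86.72 µV.

86.72 µV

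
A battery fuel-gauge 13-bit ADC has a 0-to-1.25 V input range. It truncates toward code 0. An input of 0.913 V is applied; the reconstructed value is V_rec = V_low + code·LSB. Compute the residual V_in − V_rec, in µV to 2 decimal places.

One LSB is 1.25 V / 8192 = 152.59 µV.
(0.913 − 0)/0.000152588 = 5983.4368; ⌊·⌋ gives code 5983.
Code 5983 maps back to 0 + 5983×0.000152588 V = 0.91293335 V.
Error = 0.913 − 0.91293335 = 6.66504e-05 V = 66.65 µV.

66.65 µV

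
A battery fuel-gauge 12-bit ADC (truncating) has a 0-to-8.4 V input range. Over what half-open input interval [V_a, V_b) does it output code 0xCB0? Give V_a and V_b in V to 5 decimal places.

LSB = 8.4/2^12 = 2.051 mV.
Code 0xCB0 = 3248 decimal.
V_a = V_low + 3248·LSB = 6.66094 V; V_b = V_low + 3249·LSB = 6.66299 V.

[6.66094 V, 6.66299 V)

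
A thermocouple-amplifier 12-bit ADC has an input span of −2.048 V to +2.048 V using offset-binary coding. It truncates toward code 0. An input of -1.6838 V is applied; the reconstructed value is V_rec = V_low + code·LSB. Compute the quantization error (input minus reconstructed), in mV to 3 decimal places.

0.200 mV

One LSB is 4.096 V / 4096 = 1.000 mV.
(V_in − V_low)/LSB = (-1.6838 − (−2.048))/0.001 = 364.2000 → code 364 (floor).
V_rec = (−2.048) + 364·0.001 = -1.684 V.
V_in − V_rec = 0.0002 V = 0.200 mV.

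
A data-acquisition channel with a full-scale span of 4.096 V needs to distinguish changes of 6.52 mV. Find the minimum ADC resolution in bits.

Number of steps required ≥ 4.096 V / 6.52 mV = 628.22.
Need 2^N ≥ 628.22; 2^9 = 512, 2^10 = 1024.
Minimum N = 10.

10 bits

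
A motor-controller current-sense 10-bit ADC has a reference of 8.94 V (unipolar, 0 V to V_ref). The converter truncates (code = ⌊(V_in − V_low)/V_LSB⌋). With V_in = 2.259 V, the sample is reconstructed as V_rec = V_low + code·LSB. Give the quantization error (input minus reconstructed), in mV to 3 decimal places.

LSB = 8.94/2^10 = 8.730 mV.
Scaled input = 258.7490 LSBs, so code = 258.
V_rec = 0 + 258·0.00873047 = 2.2524609 V.
V_in − V_rec = 0.00653906 V = 6.539 mV.

6.539 mV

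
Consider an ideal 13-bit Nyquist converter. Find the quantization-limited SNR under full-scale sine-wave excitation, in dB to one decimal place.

80.0 dB

SNR ≈ 6.02·N + 1.76 dB = 6.02·13 + 1.76 = 80.02 dB.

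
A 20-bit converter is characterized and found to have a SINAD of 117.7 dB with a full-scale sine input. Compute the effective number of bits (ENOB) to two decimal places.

19.26 bits

ENOB = (SINAD − 1.76) / 6.02 = (117.7 − 1.76)/6.02 = 19.259.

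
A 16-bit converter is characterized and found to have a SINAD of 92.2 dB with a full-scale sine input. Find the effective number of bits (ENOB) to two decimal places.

ENOB = (SINAD − 1.76) / 6.02 = (92.2 − 1.76)/6.02 = 15.023.

15.02 bits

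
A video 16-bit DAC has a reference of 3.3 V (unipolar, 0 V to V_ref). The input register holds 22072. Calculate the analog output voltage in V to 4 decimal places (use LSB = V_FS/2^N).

1.1114 V

LSB = 3.3 V / 2^16 = 50.35 µV.
V_out = 0 + 22072 × 5.0354e-05 V = 1.11141 V.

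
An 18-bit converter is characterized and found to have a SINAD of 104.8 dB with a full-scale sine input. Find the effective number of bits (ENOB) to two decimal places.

17.12 bits

ENOB = (SINAD − 1.76) / 6.02 = (104.8 − 1.76)/6.02 = 17.116.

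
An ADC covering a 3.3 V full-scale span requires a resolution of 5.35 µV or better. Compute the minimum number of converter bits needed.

Number of steps required ≥ 3.3 V / 5.35 µV = 616822.43.
Need 2^N ≥ 616822.43; 2^19 = 524288, 2^20 = 1048576.
Minimum N = 20.

20 bits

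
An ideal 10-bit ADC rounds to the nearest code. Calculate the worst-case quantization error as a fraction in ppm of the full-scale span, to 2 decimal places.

488.28 ppm

Rounding → worst-case error = ½ LSB = V_FS/2^11, so 1e+06/2048 = 488.281 ppm of full scale.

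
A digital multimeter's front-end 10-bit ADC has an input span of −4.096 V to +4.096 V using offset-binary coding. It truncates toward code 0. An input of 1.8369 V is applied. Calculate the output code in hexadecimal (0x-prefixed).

With 1024 levels over 8.192 V, one step is 8.000 mV.
(1.8369 − (−4.096)) / 0.008 = 741.612 LSBs.
So the output code is 741.
In hexadecimal (0x-prefixed): 0x2E5.

code 0x2E5 (decimal 741)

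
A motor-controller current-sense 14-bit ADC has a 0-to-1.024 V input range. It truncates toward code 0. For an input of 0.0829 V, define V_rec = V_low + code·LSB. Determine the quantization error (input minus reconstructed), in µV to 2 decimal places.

25.00 µV

LSB = 1.024/2^14 = 62.50 µV.
Scaled input = 1326.4000 LSBs, so code = 1326.
Code 1326 maps back to 0 + 1326×6.25e-05 V = 0.082875 V.
V_in − V_rec = 2.5e-05 V = 25.00 µV.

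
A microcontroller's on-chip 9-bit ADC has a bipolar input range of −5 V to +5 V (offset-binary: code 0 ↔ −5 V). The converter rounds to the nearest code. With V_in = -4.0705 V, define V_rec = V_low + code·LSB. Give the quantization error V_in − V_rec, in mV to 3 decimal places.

Step size: 10 V ÷ 2^9 = 19.531 mV.
(-4.0705 − (−5))/0.0195312 = 47.5904; round gives code 48.
Reconstructed: -4.0625 V.
V_in − V_rec = -0.008 V = -8.000 mV.

-8.000 mV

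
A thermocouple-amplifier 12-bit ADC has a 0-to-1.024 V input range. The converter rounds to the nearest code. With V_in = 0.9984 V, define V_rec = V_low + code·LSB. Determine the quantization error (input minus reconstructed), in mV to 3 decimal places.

Step size: 1.024 V ÷ 2^12 = 250.00 µV.
(0.9984 − 0)/0.00025 = 3993.6000; round gives code 3994.
Reconstructed: 0.9985 V.
Difference: -0.0001 V → -0.100 mV.

-0.100 mV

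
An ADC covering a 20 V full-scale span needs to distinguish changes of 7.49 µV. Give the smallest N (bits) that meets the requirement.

Number of steps required ≥ 20 V / 7.49 µV = 2670226.97.
Need 2^N ≥ 2670226.97; 2^21 = 2097152, 2^22 = 4194304.
Minimum N = 22.

22 bits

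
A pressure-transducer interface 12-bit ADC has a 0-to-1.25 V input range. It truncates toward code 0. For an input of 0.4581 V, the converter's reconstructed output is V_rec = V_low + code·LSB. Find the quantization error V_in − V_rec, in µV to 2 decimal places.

Step size: 1.25 V ÷ 2^12 = 305.18 µV.
(V_in − V_low)/LSB = (0.4581 − 0)/0.000305176 = 1501.1021 → code 1501 (floor).
Reconstructed: 0.45806885 V.
Difference: 3.11523e-05 V → 31.15 µV.

31.15 µV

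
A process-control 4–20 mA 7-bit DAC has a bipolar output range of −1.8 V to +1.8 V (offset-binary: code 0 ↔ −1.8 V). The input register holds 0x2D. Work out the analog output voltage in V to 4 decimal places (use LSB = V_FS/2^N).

LSB = 3.6 V / 2^7 = 28.125 mV.
Code 0x2D = 45 decimal.
V_out = (−1.8) + 45 × 0.028125 V = -0.534375 V.

-0.5344 V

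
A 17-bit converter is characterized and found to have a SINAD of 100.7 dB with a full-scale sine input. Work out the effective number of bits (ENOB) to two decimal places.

ENOB = (SINAD − 1.76) / 6.02 = (100.7 − 1.76)/6.02 = 16.435.

16.44 bits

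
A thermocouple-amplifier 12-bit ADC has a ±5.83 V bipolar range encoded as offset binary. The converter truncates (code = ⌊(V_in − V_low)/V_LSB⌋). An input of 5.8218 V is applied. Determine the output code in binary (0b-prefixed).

LSB = 11.66 V / 4096 = 2.847 mV.
(5.8218 − (−5.83)) / 0.00284668 = 4093.119 LSBs.
Floor → code 4093.
In binary (0b-prefixed): 0b111111111101.

code 0b111111111101 (decimal 4093)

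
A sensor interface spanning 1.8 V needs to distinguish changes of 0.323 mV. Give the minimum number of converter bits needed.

13 bits

Number of steps required ≥ 1.8 V / 0.323 mV = 5572.76.
Need 2^N ≥ 5572.76; 2^12 = 4096, 2^13 = 8192.
Minimum N = 13.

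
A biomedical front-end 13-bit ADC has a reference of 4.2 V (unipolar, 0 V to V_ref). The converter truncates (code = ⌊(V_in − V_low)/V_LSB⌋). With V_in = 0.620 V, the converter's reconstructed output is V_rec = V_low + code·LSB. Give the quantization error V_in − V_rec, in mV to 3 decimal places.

LSB = 4.2/2^13 = 0.513 mV.
Scaled input = 1209.2952 LSBs, so code = 1209.
Reconstructed: 0.61984863 V.
Difference: 0.000151367 V → 0.151 mV.

0.151 mV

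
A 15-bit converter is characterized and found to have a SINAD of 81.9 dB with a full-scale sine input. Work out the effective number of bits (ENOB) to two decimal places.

13.31 bits

ENOB = (SINAD − 1.76) / 6.02 = (81.9 − 1.76)/6.02 = 13.312.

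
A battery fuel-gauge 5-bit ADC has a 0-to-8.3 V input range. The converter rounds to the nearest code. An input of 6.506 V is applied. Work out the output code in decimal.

Full-scale span = 8.3 V; LSB = 8.3/2^5 = 259.375 mV.
(V_in − V_low)/LSB = (6.506 − 0) / 0.259375 = 25.083.
So the output code is 25.

code 25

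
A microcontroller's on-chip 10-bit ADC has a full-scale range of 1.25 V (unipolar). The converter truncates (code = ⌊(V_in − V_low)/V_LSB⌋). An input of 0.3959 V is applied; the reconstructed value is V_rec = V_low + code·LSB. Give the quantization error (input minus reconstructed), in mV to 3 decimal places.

One LSB is 1.25 V / 1024 = 1.221 mV.
Scaled input = 324.3213 LSBs, so code = 324.
V_rec = 0 + 324·0.0012207 = 0.39550781 V.
V_in − V_rec = 0.000392188 V = 0.392 mV.

0.392 mV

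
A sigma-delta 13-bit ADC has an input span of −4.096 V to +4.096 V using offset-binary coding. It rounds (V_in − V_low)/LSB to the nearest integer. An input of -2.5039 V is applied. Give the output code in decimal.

With 8192 levels over 8.192 V, one step is 1.000 mV.
(-2.5039 − (−4.096)) / 0.001 = 1592.100 LSBs.
Round → code 1592.

code 1592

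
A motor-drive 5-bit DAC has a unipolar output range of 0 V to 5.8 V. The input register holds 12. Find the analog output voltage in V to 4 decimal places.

2.1750 V

LSB = 5.8 V / 2^5 = 181.250 mV.
V_out = 0 + 12 × 0.18125 V = 2.175 V.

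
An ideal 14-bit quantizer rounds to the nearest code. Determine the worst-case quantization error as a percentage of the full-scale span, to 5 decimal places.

Rounding → worst-case error = ½ LSB = V_FS/2^15, so 100/32768 = 0.00305176 % of full scale.

0.00305 %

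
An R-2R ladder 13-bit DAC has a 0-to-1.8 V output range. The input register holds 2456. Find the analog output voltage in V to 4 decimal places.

LSB = 1.8 V / 2^13 = 219.73 µV.
V_out = 0 + 2456 × 0.000219727 V = 0.539648 V.

0.5396 V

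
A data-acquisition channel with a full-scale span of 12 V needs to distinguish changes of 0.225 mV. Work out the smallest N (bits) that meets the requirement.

Number of steps required ≥ 12 V / 0.225 mV = 53333.33.
Need 2^N ≥ 53333.33; 2^15 = 32768, 2^16 = 65536.
Minimum N = 16.

16 bits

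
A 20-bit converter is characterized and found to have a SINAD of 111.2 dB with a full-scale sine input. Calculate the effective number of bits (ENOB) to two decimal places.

18.18 bits

ENOB = (SINAD − 1.76) / 6.02 = (111.2 − 1.76)/6.02 = 18.179.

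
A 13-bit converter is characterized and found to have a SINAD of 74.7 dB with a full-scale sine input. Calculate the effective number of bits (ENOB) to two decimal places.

ENOB = (SINAD − 1.76) / 6.02 = (74.7 − 1.76)/6.02 = 12.116.

12.12 bits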